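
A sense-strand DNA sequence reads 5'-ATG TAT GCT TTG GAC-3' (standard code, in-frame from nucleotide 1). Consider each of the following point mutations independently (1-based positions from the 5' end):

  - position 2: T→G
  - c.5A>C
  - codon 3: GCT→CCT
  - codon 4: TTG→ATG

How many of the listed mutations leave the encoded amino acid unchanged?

Codon 1: ATG (Met) → AGG (Arg) — missense.
Codon 2: TAT (Tyr) → TCT (Ser) — missense.
Codon 3: GCT (Ala) → CCT (Pro) — missense.
Codon 4: TTG (Leu) → ATG (Met) — missense.
Synonymous: 0 of 4.

0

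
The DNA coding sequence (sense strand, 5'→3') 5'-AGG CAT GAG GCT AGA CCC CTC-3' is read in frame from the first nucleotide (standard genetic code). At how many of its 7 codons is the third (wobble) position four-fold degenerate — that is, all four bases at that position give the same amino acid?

3

Codon 1 AGG (Arg): third position 2-fold.
Codon 2 CAT (His): third position 2-fold.
Codon 3 GAG (Glu): third position 2-fold.
Codon 4 GCT (Ala): third position 4-fold.
Codon 5 AGA (Arg): third position 2-fold.
Codon 6 CCC (Pro): third position 4-fold.
Codon 7 CTC (Leu): third position 4-fold.
Four-fold degenerate third positions: 3.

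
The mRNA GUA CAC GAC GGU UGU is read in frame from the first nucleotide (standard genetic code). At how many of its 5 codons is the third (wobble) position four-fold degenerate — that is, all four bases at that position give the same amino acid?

Codon 1 GUA (Val): third position 4-fold.
Codon 2 CAC (His): third position 2-fold.
Codon 3 GAC (Asp): third position 2-fold.
Codon 4 GGU (Gly): third position 4-fold.
Codon 5 UGU (Cys): third position 2-fold.
Four-fold degenerate third positions: 2.

2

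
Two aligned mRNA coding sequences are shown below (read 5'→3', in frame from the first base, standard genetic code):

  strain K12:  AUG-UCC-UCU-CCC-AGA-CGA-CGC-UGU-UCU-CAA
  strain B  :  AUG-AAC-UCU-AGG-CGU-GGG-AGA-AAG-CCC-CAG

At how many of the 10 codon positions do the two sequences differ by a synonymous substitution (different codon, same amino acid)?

Codon 1: AUG Met / AUG Met — identical.
Codon 2: UCC Ser / AAC Asn — nonsynonymous.
Codon 3: UCU Ser / UCU Ser — identical.
Codon 4: CCC Pro / AGG Arg — nonsynonymous.
Codon 5: AGA Arg / CGU Arg — synonymous.
Codon 6: CGA Arg / GGG Gly — nonsynonymous.
Codon 7: CGC Arg / AGA Arg — synonymous.
Codon 8: UGU Cys / AAG Lys — nonsynonymous.
Codon 9: UCU Ser / CCC Pro — nonsynonymous.
Codon 10: CAA Gln / CAG Gln — synonymous.
Synonymous differences: 3.

3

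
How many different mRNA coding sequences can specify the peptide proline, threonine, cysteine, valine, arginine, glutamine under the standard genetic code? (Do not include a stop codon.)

1536

Pro: 4 codons.
Thr: 4 codons.
Cys: 2 codons.
Val: 4 codons.
Arg: 6 codons.
Gln: 2 codons.
4 × 4 × 2 × 4 × 6 × 2 = 1536.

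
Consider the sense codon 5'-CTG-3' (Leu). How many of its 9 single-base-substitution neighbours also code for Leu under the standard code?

4

Position 1: TTG → 1 synonymous.
Position 2: none → 0 synonymous.
Position 3: CTT, CTC, CTA → 3 synonymous.
Total: 1 + 0 + 3 = 4.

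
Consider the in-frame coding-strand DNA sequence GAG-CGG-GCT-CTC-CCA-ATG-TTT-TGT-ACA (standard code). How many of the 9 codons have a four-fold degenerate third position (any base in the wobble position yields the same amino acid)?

Codon 1 GAG (Glu): third position 2-fold.
Codon 2 CGG (Arg): third position 4-fold.
Codon 3 GCT (Ala): third position 4-fold.
Codon 4 CTC (Leu): third position 4-fold.
Codon 5 CCA (Pro): third position 4-fold.
Codon 6 ATG (Met): third position 1-fold.
Codon 7 TTT (Phe): third position 2-fold.
Codon 8 TGT (Cys): third position 2-fold.
Codon 9 ACA (Thr): third position 4-fold.
Four-fold degenerate third positions: 5.

5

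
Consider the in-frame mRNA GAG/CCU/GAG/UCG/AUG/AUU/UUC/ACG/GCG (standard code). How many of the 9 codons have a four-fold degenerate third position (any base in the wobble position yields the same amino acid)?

Codon 1 GAG (Glu): third position 2-fold.
Codon 2 CCU (Pro): third position 4-fold.
Codon 3 GAG (Glu): third position 2-fold.
Codon 4 UCG (Ser): third position 4-fold.
Codon 5 AUG (Met): third position 1-fold.
Codon 6 AUU (Ile): third position 3-fold.
Codon 7 UUC (Phe): third position 2-fold.
Codon 8 ACG (Thr): third position 4-fold.
Codon 9 GCG (Ala): third position 4-fold.
Four-fold degenerate third positions: 4.

4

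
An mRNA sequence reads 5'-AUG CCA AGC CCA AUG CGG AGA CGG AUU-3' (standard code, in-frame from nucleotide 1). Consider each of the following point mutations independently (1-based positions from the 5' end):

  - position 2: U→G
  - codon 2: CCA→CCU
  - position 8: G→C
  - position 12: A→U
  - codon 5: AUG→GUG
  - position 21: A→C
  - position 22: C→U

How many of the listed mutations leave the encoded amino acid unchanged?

2

Codon 1: AUG (Met) → AGG (Arg) — missense.
Codon 2: CCA (Pro) → CCU (Pro) — synonymous.
Codon 3: AGC (Ser) → ACC (Thr) — missense.
Codon 4: CCA (Pro) → CCU (Pro) — synonymous.
Codon 5: AUG (Met) → GUG (Val) — missense.
Codon 7: AGA (Arg) → AGC (Ser) — missense.
Codon 8: CGG (Arg) → UGG (Trp) — missense.
Synonymous: 2 of 7.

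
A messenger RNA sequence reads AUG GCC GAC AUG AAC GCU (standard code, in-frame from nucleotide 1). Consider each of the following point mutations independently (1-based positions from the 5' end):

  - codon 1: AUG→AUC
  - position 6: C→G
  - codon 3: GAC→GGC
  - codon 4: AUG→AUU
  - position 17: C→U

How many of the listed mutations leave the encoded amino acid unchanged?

1

Codon 1: AUG (Met) → AUC (Ile) — missense.
Codon 2: GCC (Ala) → GCG (Ala) — synonymous.
Codon 3: GAC (Asp) → GGC (Gly) — missense.
Codon 4: AUG (Met) → AUU (Ile) — missense.
Codon 6: GCU (Ala) → GUU (Val) — missense.
Synonymous: 1 of 5.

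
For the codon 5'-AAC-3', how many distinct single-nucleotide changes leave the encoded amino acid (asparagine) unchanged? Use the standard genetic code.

1

Position 1: none → 0 synonymous.
Position 2: none → 0 synonymous.
Position 3: AAU → 1 synonymous.
Total: 0 + 0 + 1 = 1.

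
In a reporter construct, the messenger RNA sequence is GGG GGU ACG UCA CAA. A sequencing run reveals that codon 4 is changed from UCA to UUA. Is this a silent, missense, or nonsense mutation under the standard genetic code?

missense

Position 11 falls in codon 4: UCA → Ser.
After the substitution the codon is UUA → Leu.
Ser ≠ Leu, so this is a missense mutation.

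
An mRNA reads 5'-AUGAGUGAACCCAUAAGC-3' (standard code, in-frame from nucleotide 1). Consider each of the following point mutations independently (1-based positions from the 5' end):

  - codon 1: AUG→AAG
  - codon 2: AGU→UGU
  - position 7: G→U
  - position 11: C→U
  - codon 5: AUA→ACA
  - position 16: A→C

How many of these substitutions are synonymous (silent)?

0

Codon 1: AUG (Met) → AAG (Lys) — missense.
Codon 2: AGU (Ser) → UGU (Cys) — missense.
Codon 3: GAA (Glu) → UAA (Stop) — nonsense.
Codon 4: CCC (Pro) → CUC (Leu) — missense.
Codon 5: AUA (Ile) → ACA (Thr) — missense.
Codon 6: AGC (Ser) → CGC (Arg) — missense.
Synonymous: 0 of 6.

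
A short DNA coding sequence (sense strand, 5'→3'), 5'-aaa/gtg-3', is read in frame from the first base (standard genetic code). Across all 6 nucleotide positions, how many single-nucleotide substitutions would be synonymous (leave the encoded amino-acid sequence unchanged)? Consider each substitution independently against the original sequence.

4

Codon 1 (AAA, Lys): 1 synonymous substitution.
Codon 2 (GTG, Val): 3 synonymous substitutions.
Total: 1 + 3 = 4.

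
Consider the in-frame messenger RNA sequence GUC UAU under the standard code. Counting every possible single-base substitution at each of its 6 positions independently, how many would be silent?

Codon 1 (GUC, Val): 3 synonymous substitutions.
Codon 2 (UAU, Tyr): 1 synonymous substitution.
Total: 3 + 1 = 4.

4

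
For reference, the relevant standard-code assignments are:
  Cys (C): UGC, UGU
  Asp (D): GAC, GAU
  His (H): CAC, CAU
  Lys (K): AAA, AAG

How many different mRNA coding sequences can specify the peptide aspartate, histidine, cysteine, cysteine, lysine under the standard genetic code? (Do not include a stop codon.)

32

Asp: 2 codons.
His: 2 codons.
Cys: 2 codons.
Cys: 2 codons.
Lys: 2 codons.
2 × 2 × 2 × 2 × 2 = 32.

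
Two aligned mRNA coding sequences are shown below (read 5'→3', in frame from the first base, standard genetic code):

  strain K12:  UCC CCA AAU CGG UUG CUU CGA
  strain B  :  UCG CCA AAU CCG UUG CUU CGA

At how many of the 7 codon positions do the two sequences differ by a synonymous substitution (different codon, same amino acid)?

1

Codon 1: UCC Ser / UCG Ser — synonymous.
Codon 2: CCA Pro / CCA Pro — identical.
Codon 3: AAU Asn / AAU Asn — identical.
Codon 4: CGG Arg / CCG Pro — nonsynonymous.
Codon 5: UUG Leu / UUG Leu — identical.
Codon 6: CUU Leu / CUU Leu — identical.
Codon 7: CGA Arg / CGA Arg — identical.
Synonymous differences: 1.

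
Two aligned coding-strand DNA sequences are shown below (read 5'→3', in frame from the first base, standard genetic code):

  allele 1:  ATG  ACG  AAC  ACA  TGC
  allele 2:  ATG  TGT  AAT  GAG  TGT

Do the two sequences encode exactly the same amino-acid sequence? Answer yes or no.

Codon 1: ATG Met / ATG Met — identical.
Codon 2: ACG Thr / TGT Cys — nonsynonymous.
Codon 3: AAC Asn / AAT Asn — synonymous.
Codon 4: ACA Thr / GAG Glu — nonsynonymous.
Codon 5: TGC Cys / TGT Cys — synonymous.
Nonsynonymous differences: 2 → different protein.

no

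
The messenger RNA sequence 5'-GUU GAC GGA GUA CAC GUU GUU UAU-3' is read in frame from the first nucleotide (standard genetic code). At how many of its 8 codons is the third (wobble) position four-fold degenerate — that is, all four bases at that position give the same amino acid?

Codon 1 GUU (Val): third position 4-fold.
Codon 2 GAC (Asp): third position 2-fold.
Codon 3 GGA (Gly): third position 4-fold.
Codon 4 GUA (Val): third position 4-fold.
Codon 5 CAC (His): third position 2-fold.
Codon 6 GUU (Val): third position 4-fold.
Codon 7 GUU (Val): third position 4-fold.
Codon 8 UAU (Tyr): third position 2-fold.
Four-fold degenerate third positions: 5.

5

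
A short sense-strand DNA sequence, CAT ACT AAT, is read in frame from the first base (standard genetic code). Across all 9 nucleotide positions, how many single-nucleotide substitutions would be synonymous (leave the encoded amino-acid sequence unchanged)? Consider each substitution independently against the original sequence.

5

Codon 1 (CAT, His): 1 synonymous substitution.
Codon 2 (ACT, Thr): 3 synonymous substitutions.
Codon 3 (AAT, Asn): 1 synonymous substitution.
Total: 1 + 3 + 1 = 5.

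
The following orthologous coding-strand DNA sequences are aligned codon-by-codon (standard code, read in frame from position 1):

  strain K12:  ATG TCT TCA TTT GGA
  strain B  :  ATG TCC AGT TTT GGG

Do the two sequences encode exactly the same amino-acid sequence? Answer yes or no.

Codon 1: ATG Met / ATG Met — identical.
Codon 2: TCT Ser / TCC Ser — synonymous.
Codon 3: TCA Ser / AGT Ser — synonymous.
Codon 4: TTT Phe / TTT Phe — identical.
Codon 5: GGA Gly / GGG Gly — synonymous.
Nonsynonymous differences: 0 → same protein.

yes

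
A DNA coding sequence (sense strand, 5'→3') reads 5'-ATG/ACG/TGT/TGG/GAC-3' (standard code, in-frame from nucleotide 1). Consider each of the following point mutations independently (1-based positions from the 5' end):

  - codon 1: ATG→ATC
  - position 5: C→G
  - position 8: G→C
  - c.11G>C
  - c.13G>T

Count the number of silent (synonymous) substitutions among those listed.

0

Codon 1: ATG (Met) → ATC (Ile) — missense.
Codon 2: ACG (Thr) → AGG (Arg) — missense.
Codon 3: TGT (Cys) → TCT (Ser) — missense.
Codon 4: TGG (Trp) → TCG (Ser) — missense.
Codon 5: GAC (Asp) → TAC (Tyr) — missense.
Synonymous: 0 of 5.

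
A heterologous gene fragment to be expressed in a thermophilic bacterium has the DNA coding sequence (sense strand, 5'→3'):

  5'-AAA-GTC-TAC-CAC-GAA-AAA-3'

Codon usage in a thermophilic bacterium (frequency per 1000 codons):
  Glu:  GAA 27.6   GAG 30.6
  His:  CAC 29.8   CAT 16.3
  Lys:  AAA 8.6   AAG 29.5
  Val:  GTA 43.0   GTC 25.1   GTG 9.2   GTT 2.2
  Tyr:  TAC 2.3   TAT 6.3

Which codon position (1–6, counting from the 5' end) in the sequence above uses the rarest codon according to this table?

Codon 1 AAA (Lys): 8.6 per 1000.
Codon 2 GTC (Val): 25.1 per 1000.
Codon 3 TAC (Tyr): 2.3 per 1000.
Codon 4 CAC (His): 29.8 per 1000.
Codon 5 GAA (Glu): 27.6 per 1000.
Codon 6 AAA (Lys): 8.6 per 1000.
Lowest frequency is 2.3 at codon 3.

3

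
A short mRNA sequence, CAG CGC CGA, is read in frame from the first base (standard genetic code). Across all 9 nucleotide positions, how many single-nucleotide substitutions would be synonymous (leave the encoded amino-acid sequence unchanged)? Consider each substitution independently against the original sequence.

Codon 1 (CAG, Gln): 1 synonymous substitution.
Codon 2 (CGC, Arg): 3 synonymous substitutions.
Codon 3 (CGA, Arg): 4 synonymous substitutions.
Total: 1 + 3 + 4 = 8.

8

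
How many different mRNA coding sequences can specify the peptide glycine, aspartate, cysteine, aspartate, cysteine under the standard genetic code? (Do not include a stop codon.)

64

Gly: 4 codons.
Asp: 2 codons.
Cys: 2 codons.
Asp: 2 codons.
Cys: 2 codons.
4 × 2 × 2 × 2 × 2 = 64.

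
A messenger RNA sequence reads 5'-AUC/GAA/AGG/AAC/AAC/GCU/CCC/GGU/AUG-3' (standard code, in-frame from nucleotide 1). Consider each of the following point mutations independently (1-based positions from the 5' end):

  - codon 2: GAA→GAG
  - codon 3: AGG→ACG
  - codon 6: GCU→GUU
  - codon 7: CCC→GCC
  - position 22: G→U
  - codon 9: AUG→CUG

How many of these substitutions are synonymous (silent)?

1

Codon 2: GAA (Glu) → GAG (Glu) — synonymous.
Codon 3: AGG (Arg) → ACG (Thr) — missense.
Codon 6: GCU (Ala) → GUU (Val) — missense.
Codon 7: CCC (Pro) → GCC (Ala) — missense.
Codon 8: GGU (Gly) → UGU (Cys) — missense.
Codon 9: AUG (Met) → CUG (Leu) — missense.
Synonymous: 1 of 6.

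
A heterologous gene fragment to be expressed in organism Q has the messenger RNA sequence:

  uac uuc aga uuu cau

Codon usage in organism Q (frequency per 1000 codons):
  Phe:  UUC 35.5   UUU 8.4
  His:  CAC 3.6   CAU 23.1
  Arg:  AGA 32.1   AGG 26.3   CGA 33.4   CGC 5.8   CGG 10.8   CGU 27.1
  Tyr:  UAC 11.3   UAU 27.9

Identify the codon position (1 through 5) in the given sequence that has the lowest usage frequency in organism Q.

4

Codon 1 UAC (Tyr): 11.3 per 1000.
Codon 2 UUC (Phe): 35.5 per 1000.
Codon 3 AGA (Arg): 32.1 per 1000.
Codon 4 UUU (Phe): 8.4 per 1000.
Codon 5 CAU (His): 23.1 per 1000.
Lowest frequency is 8.4 at codon 4.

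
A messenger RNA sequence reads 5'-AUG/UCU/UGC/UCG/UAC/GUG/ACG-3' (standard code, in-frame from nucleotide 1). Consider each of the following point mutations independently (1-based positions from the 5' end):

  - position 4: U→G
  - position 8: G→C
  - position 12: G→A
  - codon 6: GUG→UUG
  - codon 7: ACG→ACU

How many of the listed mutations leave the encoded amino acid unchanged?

Codon 2: UCU (Ser) → GCU (Ala) — missense.
Codon 3: UGC (Cys) → UCC (Ser) — missense.
Codon 4: UCG (Ser) → UCA (Ser) — synonymous.
Codon 6: GUG (Val) → UUG (Leu) — missense.
Codon 7: ACG (Thr) → ACU (Thr) — synonymous.
Synonymous: 2 of 5.

2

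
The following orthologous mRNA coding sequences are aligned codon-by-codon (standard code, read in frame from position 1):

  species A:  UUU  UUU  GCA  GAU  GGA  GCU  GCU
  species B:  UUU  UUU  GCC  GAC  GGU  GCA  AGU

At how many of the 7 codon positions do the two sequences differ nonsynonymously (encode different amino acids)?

1

Codon 1: UUU Phe / UUU Phe — identical.
Codon 2: UUU Phe / UUU Phe — identical.
Codon 3: GCA Ala / GCC Ala — synonymous.
Codon 4: GAU Asp / GAC Asp — synonymous.
Codon 5: GGA Gly / GGU Gly — synonymous.
Codon 6: GCU Ala / GCA Ala — synonymous.
Codon 7: GCU Ala / AGU Ser — nonsynonymous.
Nonsynonymous differences: 1.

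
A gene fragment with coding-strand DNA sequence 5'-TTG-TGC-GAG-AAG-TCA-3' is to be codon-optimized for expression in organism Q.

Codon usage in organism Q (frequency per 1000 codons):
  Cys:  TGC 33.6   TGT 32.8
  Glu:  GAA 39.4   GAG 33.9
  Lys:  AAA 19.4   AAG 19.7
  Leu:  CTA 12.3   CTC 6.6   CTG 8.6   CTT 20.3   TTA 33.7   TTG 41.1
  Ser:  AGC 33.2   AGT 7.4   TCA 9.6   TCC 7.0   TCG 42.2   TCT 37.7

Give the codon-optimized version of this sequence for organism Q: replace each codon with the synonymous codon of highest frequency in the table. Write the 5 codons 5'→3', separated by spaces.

Codon 1 (Leu): best is TTG at 41.1.
Codon 2 (Cys): best is TGC at 33.6.
Codon 3 (Glu): best is GAA at 39.4.
Codon 4 (Lys): best is AAG at 19.7.
Codon 5 (Ser): best is TCG at 42.2.

TTG TGC GAA AAG TCG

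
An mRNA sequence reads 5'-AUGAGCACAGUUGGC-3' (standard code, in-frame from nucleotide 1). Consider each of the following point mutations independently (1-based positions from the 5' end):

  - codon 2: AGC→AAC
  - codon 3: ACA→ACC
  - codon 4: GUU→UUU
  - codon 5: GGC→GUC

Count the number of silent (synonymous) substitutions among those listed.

Codon 2: AGC (Ser) → AAC (Asn) — missense.
Codon 3: ACA (Thr) → ACC (Thr) — synonymous.
Codon 4: GUU (Val) → UUU (Phe) — missense.
Codon 5: GGC (Gly) → GUC (Val) — missense.
Synonymous: 1 of 4.

1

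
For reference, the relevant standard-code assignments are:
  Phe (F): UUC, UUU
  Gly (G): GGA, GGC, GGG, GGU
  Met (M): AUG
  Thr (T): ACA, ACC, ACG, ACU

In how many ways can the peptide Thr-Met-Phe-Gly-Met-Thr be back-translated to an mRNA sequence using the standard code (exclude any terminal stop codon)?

128

Thr: 4 codons.
Met: 1 codon.
Phe: 2 codons.
Gly: 4 codons.
Met: 1 codon.
Thr: 4 codons.
4 × 1 × 2 × 4 × 1 × 4 = 128.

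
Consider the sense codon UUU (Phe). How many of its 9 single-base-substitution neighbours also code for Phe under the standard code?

1

Position 1: none → 0 synonymous.
Position 2: none → 0 synonymous.
Position 3: UUC → 1 synonymous.
Total: 0 + 0 + 1 = 1.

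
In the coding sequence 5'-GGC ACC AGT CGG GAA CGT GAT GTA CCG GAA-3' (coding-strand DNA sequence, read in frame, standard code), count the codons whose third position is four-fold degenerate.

6

Codon 1 GGC (Gly): third position 4-fold.
Codon 2 ACC (Thr): third position 4-fold.
Codon 3 AGT (Ser): third position 2-fold.
Codon 4 CGG (Arg): third position 4-fold.
Codon 5 GAA (Glu): third position 2-fold.
Codon 6 CGT (Arg): third position 4-fold.
Codon 7 GAT (Asp): third position 2-fold.
Codon 8 GTA (Val): third position 4-fold.
Codon 9 CCG (Pro): third position 4-fold.
Codon 10 GAA (Glu): third position 2-fold.
Four-fold degenerate third positions: 6.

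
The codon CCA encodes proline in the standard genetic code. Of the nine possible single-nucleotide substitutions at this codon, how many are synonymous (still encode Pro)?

Position 1: none → 0 synonymous.
Position 2: none → 0 synonymous.
Position 3: CCU, CCC, CCG → 3 synonymous.
Total: 0 + 0 + 3 = 3.

3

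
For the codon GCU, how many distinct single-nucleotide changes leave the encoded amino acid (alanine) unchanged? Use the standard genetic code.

3

Position 1: none → 0 synonymous.
Position 2: none → 0 synonymous.
Position 3: GCC, GCA, GCG → 3 synonymous.
Total: 0 + 0 + 3 = 3.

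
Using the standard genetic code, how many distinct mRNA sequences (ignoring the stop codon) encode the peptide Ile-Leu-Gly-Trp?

72

Ile: 3 codons.
Leu: 6 codons.
Gly: 4 codons.
Trp: 1 codon.
3 × 6 × 4 × 1 = 72.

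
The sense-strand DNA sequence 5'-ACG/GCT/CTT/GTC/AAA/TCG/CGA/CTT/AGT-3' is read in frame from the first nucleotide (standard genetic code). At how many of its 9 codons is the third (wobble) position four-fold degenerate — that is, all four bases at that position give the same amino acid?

7

Codon 1 ACG (Thr): third position 4-fold.
Codon 2 GCT (Ala): third position 4-fold.
Codon 3 CTT (Leu): third position 4-fold.
Codon 4 GTC (Val): third position 4-fold.
Codon 5 AAA (Lys): third position 2-fold.
Codon 6 TCG (Ser): third position 4-fold.
Codon 7 CGA (Arg): third position 4-fold.
Codon 8 CTT (Leu): third position 4-fold.
Codon 9 AGT (Ser): third position 2-fold.
Four-fold degenerate third positions: 7.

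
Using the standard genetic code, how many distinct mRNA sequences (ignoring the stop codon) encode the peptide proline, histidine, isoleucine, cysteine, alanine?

Pro: 4 codons.
His: 2 codons.
Ile: 3 codons.
Cys: 2 codons.
Ala: 4 codons.
4 × 2 × 3 × 2 × 4 = 192.

192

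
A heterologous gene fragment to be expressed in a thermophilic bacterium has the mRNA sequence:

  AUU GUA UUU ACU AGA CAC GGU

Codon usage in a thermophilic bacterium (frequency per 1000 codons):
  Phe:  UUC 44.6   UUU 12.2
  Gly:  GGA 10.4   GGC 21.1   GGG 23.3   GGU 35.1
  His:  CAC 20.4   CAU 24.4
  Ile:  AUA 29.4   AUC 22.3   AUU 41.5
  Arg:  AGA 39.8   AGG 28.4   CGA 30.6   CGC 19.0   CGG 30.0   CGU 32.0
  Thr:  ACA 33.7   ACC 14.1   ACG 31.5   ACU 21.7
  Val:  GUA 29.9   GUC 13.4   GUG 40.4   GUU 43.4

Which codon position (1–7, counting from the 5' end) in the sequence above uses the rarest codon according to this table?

3

Codon 1 AUU (Ile): 41.5 per 1000.
Codon 2 GUA (Val): 29.9 per 1000.
Codon 3 UUU (Phe): 12.2 per 1000.
Codon 4 ACU (Thr): 21.7 per 1000.
Codon 5 AGA (Arg): 39.8 per 1000.
Codon 6 CAC (His): 20.4 per 1000.
Codon 7 GGU (Gly): 35.1 per 1000.
Lowest frequency is 12.2 at codon 3.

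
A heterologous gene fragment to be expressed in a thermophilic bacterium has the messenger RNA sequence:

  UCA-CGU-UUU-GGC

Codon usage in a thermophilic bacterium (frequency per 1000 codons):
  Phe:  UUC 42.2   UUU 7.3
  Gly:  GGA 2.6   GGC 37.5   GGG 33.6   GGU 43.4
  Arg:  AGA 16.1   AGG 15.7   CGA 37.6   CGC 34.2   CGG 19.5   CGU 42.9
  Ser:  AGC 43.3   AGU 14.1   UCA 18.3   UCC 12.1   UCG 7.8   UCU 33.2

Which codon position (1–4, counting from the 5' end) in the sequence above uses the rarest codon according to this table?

3

Codon 1 UCA (Ser): 18.3 per 1000.
Codon 2 CGU (Arg): 42.9 per 1000.
Codon 3 UUU (Phe): 7.3 per 1000.
Codon 4 GGC (Gly): 37.5 per 1000.
Lowest frequency is 7.3 at codon 3.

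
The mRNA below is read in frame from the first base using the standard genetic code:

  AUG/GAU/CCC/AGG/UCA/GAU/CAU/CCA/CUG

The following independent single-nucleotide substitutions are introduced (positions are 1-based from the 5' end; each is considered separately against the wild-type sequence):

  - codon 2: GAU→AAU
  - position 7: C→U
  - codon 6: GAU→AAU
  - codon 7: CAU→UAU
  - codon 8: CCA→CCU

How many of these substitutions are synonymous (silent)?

Codon 2: GAU (Asp) → AAU (Asn) — missense.
Codon 3: CCC (Pro) → UCC (Ser) — missense.
Codon 6: GAU (Asp) → AAU (Asn) — missense.
Codon 7: CAU (His) → UAU (Tyr) — missense.
Codon 8: CCA (Pro) → CCU (Pro) — synonymous.
Synonymous: 1 of 5.

1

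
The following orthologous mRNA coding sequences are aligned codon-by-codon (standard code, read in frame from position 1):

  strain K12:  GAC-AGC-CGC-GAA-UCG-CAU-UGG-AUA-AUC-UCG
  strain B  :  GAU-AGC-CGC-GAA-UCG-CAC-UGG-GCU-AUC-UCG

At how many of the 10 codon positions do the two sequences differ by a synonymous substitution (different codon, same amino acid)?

2

Codon 1: GAC Asp / GAU Asp — synonymous.
Codon 2: AGC Ser / AGC Ser — identical.
Codon 3: CGC Arg / CGC Arg — identical.
Codon 4: GAA Glu / GAA Glu — identical.
Codon 5: UCG Ser / UCG Ser — identical.
Codon 6: CAU His / CAC His — synonymous.
Codon 7: UGG Trp / UGG Trp — identical.
Codon 8: AUA Ile / GCU Ala — nonsynonymous.
Codon 9: AUC Ile / AUC Ile — identical.
Codon 10: UCG Ser / UCG Ser — identical.
Synonymous differences: 2.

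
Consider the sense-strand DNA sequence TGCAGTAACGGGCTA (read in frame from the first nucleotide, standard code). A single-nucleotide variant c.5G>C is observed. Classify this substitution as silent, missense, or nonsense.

missense

Position 5 falls in codon 2: AGT → Ser.
After the substitution the codon is ACT → Thr.
Ser ≠ Thr, so this is a missense mutation.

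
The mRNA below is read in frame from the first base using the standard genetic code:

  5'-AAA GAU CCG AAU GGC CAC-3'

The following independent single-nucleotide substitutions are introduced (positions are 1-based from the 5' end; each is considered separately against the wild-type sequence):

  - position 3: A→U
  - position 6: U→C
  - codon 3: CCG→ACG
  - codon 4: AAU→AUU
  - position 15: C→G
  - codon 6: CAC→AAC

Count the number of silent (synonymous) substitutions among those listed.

2

Codon 1: AAA (Lys) → AAU (Asn) — missense.
Codon 2: GAU (Asp) → GAC (Asp) — synonymous.
Codon 3: CCG (Pro) → ACG (Thr) — missense.
Codon 4: AAU (Asn) → AUU (Ile) — missense.
Codon 5: GGC (Gly) → GGG (Gly) — synonymous.
Codon 6: CAC (His) → AAC (Asn) — missense.
Synonymous: 2 of 6.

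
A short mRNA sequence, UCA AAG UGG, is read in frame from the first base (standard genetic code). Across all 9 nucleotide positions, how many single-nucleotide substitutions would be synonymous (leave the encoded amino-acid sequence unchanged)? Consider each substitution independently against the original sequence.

4

Codon 1 (UCA, Ser): 3 synonymous substitutions.
Codon 2 (AAG, Lys): 1 synonymous substitution.
Codon 3 (UGG, Trp): 0 synonymous substitutions.
Total: 3 + 1 + 0 = 4.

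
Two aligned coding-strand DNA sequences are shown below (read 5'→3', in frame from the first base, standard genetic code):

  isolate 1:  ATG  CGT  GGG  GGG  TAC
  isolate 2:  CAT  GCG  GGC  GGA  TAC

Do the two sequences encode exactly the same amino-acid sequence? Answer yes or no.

no

Codon 1: ATG Met / CAT His — nonsynonymous.
Codon 2: CGT Arg / GCG Ala — nonsynonymous.
Codon 3: GGG Gly / GGC Gly — synonymous.
Codon 4: GGG Gly / GGA Gly — synonymous.
Codon 5: TAC Tyr / TAC Tyr — identical.
Nonsynonymous differences: 2 → different protein.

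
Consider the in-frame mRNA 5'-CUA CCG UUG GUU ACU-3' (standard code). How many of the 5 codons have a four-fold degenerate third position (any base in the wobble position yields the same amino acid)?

4

Codon 1 CUA (Leu): third position 4-fold.
Codon 2 CCG (Pro): third position 4-fold.
Codon 3 UUG (Leu): third position 2-fold.
Codon 4 GUU (Val): third position 4-fold.
Codon 5 ACU (Thr): third position 4-fold.
Four-fold degenerate third positions: 4.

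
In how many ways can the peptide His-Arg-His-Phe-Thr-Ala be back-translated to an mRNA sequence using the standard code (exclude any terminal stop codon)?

His: 2 codons.
Arg: 6 codons.
His: 2 codons.
Phe: 2 codons.
Thr: 4 codons.
Ala: 4 codons.
2 × 6 × 2 × 2 × 4 × 4 = 768.

768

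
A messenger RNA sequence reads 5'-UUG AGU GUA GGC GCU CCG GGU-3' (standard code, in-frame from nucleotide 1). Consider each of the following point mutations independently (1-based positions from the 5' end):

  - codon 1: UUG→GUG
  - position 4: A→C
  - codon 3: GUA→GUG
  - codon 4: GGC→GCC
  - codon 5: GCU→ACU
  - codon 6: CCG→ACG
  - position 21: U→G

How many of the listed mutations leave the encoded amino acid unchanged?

Codon 1: UUG (Leu) → GUG (Val) — missense.
Codon 2: AGU (Ser) → CGU (Arg) — missense.
Codon 3: GUA (Val) → GUG (Val) — synonymous.
Codon 4: GGC (Gly) → GCC (Ala) — missense.
Codon 5: GCU (Ala) → ACU (Thr) — missense.
Codon 6: CCG (Pro) → ACG (Thr) — missense.
Codon 7: GGU (Gly) → GGG (Gly) — synonymous.
Synonymous: 2 of 7.

2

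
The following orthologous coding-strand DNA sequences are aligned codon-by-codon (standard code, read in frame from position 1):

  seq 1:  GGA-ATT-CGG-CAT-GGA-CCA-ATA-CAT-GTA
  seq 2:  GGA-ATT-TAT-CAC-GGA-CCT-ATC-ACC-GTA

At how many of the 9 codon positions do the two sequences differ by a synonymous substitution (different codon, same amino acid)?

3

Codon 1: GGA Gly / GGA Gly — identical.
Codon 2: ATT Ile / ATT Ile — identical.
Codon 3: CGG Arg / TAT Tyr — nonsynonymous.
Codon 4: CAT His / CAC His — synonymous.
Codon 5: GGA Gly / GGA Gly — identical.
Codon 6: CCA Pro / CCT Pro — synonymous.
Codon 7: ATA Ile / ATC Ile — synonymous.
Codon 8: CAT His / ACC Thr — nonsynonymous.
Codon 9: GTA Val / GTA Val — identical.
Synonymous differences: 3.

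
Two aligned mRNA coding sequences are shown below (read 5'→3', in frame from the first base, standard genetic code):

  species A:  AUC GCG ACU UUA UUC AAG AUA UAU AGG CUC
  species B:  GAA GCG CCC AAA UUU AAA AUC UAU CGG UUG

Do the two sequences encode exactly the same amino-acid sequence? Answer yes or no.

Codon 1: AUC Ile / GAA Glu — nonsynonymous.
Codon 2: GCG Ala / GCG Ala — identical.
Codon 3: ACU Thr / CCC Pro — nonsynonymous.
Codon 4: UUA Leu / AAA Lys — nonsynonymous.
Codon 5: UUC Phe / UUU Phe — synonymous.
Codon 6: AAG Lys / AAA Lys — synonymous.
Codon 7: AUA Ile / AUC Ile — synonymous.
Codon 8: UAU Tyr / UAU Tyr — identical.
Codon 9: AGG Arg / CGG Arg — synonymous.
Codon 10: CUC Leu / UUG Leu — synonymous.
Nonsynonymous differences: 3 → different protein.

no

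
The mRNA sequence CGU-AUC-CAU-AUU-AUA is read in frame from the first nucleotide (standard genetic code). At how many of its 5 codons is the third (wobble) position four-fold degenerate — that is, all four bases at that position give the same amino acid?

Codon 1 CGU (Arg): third position 4-fold.
Codon 2 AUC (Ile): third position 3-fold.
Codon 3 CAU (His): third position 2-fold.
Codon 4 AUU (Ile): third position 3-fold.
Codon 5 AUA (Ile): third position 3-fold.
Four-fold degenerate third positions: 1.

1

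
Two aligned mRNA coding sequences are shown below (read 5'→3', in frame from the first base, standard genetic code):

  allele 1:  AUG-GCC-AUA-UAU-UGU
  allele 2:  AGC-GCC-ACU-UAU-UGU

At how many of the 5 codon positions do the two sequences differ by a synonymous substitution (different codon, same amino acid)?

Codon 1: AUG Met / AGC Ser — nonsynonymous.
Codon 2: GCC Ala / GCC Ala — identical.
Codon 3: AUA Ile / ACU Thr — nonsynonymous.
Codon 4: UAU Tyr / UAU Tyr — identical.
Codon 5: UGU Cys / UGU Cys — identical.
Synonymous differences: 0.

0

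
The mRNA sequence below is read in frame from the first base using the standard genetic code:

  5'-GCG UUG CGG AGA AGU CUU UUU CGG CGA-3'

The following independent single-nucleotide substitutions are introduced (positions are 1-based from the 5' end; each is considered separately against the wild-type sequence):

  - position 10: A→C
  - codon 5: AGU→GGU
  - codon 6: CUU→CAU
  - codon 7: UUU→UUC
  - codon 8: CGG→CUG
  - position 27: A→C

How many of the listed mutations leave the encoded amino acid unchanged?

3

Codon 4: AGA (Arg) → CGA (Arg) — synonymous.
Codon 5: AGU (Ser) → GGU (Gly) — missense.
Codon 6: CUU (Leu) → CAU (His) — missense.
Codon 7: UUU (Phe) → UUC (Phe) — synonymous.
Codon 8: CGG (Arg) → CUG (Leu) — missense.
Codon 9: CGA (Arg) → CGC (Arg) — synonymous.
Synonymous: 3 of 6.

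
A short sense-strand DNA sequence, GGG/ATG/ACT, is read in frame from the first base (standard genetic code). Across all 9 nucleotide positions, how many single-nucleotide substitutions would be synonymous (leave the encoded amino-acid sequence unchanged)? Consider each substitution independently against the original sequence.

Codon 1 (GGG, Gly): 3 synonymous substitutions.
Codon 2 (ATG, Met): 0 synonymous substitutions.
Codon 3 (ACT, Thr): 3 synonymous substitutions.
Total: 3 + 0 + 3 = 6.

6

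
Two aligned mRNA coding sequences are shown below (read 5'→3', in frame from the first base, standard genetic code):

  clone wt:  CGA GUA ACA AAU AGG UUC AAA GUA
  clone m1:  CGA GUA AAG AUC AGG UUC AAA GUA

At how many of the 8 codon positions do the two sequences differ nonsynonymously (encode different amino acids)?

2

Codon 1: CGA Arg / CGA Arg — identical.
Codon 2: GUA Val / GUA Val — identical.
Codon 3: ACA Thr / AAG Lys — nonsynonymous.
Codon 4: AAU Asn / AUC Ile — nonsynonymous.
Codon 5: AGG Arg / AGG Arg — identical.
Codon 6: UUC Phe / UUC Phe — identical.
Codon 7: AAA Lys / AAA Lys — identical.
Codon 8: GUA Val / GUA Val — identical.
Nonsynonymous differences: 2.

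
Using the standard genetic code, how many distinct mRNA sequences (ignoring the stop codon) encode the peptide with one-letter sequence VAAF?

Val: 4 codons.
Ala: 4 codons.
Ala: 4 codons.
Phe: 2 codons.
4 × 4 × 4 × 2 = 128.

128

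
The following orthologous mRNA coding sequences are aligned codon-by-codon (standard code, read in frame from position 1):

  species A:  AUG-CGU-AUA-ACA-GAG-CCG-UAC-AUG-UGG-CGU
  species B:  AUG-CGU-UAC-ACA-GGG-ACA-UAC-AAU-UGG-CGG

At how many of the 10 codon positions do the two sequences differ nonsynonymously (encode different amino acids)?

4

Codon 1: AUG Met / AUG Met — identical.
Codon 2: CGU Arg / CGU Arg — identical.
Codon 3: AUA Ile / UAC Tyr — nonsynonymous.
Codon 4: ACA Thr / ACA Thr — identical.
Codon 5: GAG Glu / GGG Gly — nonsynonymous.
Codon 6: CCG Pro / ACA Thr — nonsynonymous.
Codon 7: UAC Tyr / UAC Tyr — identical.
Codon 8: AUG Met / AAU Asn — nonsynonymous.
Codon 9: UGG Trp / UGG Trp — identical.
Codon 10: CGU Arg / CGG Arg — synonymous.
Nonsynonymous differences: 4.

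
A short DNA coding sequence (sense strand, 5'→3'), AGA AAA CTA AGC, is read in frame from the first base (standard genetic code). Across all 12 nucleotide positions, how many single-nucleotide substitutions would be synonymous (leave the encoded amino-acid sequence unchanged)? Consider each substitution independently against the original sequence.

Codon 1 (AGA, Arg): 2 synonymous substitutions.
Codon 2 (AAA, Lys): 1 synonymous substitution.
Codon 3 (CTA, Leu): 4 synonymous substitutions.
Codon 4 (AGC, Ser): 1 synonymous substitution.
Total: 2 + 1 + 4 + 1 = 8.

8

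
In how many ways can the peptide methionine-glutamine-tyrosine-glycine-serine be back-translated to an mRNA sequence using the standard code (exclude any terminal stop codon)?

96

Met: 1 codon.
Gln: 2 codons.
Tyr: 2 codons.
Gly: 4 codons.
Ser: 6 codons.
1 × 2 × 2 × 4 × 6 = 96.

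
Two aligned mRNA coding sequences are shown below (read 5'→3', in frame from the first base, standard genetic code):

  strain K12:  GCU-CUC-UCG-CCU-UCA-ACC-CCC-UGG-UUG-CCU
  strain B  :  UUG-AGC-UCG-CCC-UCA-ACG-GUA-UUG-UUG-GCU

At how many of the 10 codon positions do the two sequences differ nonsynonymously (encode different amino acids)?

Codon 1: GCU Ala / UUG Leu — nonsynonymous.
Codon 2: CUC Leu / AGC Ser — nonsynonymous.
Codon 3: UCG Ser / UCG Ser — identical.
Codon 4: CCU Pro / CCC Pro — synonymous.
Codon 5: UCA Ser / UCA Ser — identical.
Codon 6: ACC Thr / ACG Thr — synonymous.
Codon 7: CCC Pro / GUA Val — nonsynonymous.
Codon 8: UGG Trp / UUG Leu — nonsynonymous.
Codon 9: UUG Leu / UUG Leu — identical.
Codon 10: CCU Pro / GCU Ala — nonsynonymous.
Nonsynonymous differences: 5.

5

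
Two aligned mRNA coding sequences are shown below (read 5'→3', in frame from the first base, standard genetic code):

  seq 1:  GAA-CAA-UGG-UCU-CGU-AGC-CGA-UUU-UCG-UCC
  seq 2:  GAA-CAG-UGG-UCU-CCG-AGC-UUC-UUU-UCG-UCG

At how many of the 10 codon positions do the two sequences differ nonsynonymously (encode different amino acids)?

Codon 1: GAA Glu / GAA Glu — identical.
Codon 2: CAA Gln / CAG Gln — synonymous.
Codon 3: UGG Trp / UGG Trp — identical.
Codon 4: UCU Ser / UCU Ser — identical.
Codon 5: CGU Arg / CCG Pro — nonsynonymous.
Codon 6: AGC Ser / AGC Ser — identical.
Codon 7: CGA Arg / UUC Phe — nonsynonymous.
Codon 8: UUU Phe / UUU Phe — identical.
Codon 9: UCG Ser / UCG Ser — identical.
Codon 10: UCC Ser / UCG Ser — synonymous.
Nonsynonymous differences: 2.

2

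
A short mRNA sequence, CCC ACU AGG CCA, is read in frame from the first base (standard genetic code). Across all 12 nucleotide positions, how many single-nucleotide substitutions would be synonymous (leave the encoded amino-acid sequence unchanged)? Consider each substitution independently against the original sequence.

Codon 1 (CCC, Pro): 3 synonymous substitutions.
Codon 2 (ACU, Thr): 3 synonymous substitutions.
Codon 3 (AGG, Arg): 2 synonymous substitutions.
Codon 4 (CCA, Pro): 3 synonymous substitutions.
Total: 3 + 3 + 2 + 3 = 11.

11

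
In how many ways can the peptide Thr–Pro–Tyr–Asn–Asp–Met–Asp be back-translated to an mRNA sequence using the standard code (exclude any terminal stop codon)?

256

Thr: 4 codons.
Pro: 4 codons.
Tyr: 2 codons.
Asn: 2 codons.
Asp: 2 codons.
Met: 1 codon.
Asp: 2 codons.
4 × 4 × 2 × 2 × 2 × 1 × 2 = 256.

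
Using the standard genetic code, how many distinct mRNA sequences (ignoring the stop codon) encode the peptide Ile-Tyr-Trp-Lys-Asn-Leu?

144

Ile: 3 codons.
Tyr: 2 codons.
Trp: 1 codon.
Lys: 2 codons.
Asn: 2 codons.
Leu: 6 codons.
3 × 2 × 1 × 2 × 2 × 6 = 144.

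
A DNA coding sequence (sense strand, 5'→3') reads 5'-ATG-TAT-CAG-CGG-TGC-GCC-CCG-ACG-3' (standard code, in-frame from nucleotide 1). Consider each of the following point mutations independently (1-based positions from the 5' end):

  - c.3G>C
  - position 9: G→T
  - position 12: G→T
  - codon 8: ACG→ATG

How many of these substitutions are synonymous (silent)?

Codon 1: ATG (Met) → ATC (Ile) — missense.
Codon 3: CAG (Gln) → CAT (His) — missense.
Codon 4: CGG (Arg) → CGT (Arg) — synonymous.
Codon 8: ACG (Thr) → ATG (Met) — missense.
Synonymous: 1 of 4.

1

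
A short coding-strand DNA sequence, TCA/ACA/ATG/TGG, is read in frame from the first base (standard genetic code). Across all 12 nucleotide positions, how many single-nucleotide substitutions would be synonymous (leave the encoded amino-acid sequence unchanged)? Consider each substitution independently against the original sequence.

Codon 1 (TCA, Ser): 3 synonymous substitutions.
Codon 2 (ACA, Thr): 3 synonymous substitutions.
Codon 3 (ATG, Met): 0 synonymous substitutions.
Codon 4 (TGG, Trp): 0 synonymous substitutions.
Total: 3 + 3 + 0 + 0 = 6.

6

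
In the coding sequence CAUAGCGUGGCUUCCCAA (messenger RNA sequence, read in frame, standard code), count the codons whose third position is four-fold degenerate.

Codon 1 CAU (His): third position 2-fold.
Codon 2 AGC (Ser): third position 2-fold.
Codon 3 GUG (Val): third position 4-fold.
Codon 4 GCU (Ala): third position 4-fold.
Codon 5 UCC (Ser): third position 4-fold.
Codon 6 CAA (Gln): third position 2-fold.
Four-fold degenerate third positions: 3.

3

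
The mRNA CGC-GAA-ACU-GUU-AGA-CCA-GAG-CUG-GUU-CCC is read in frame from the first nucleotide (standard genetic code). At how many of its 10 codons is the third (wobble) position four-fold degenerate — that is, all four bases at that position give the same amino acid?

Codon 1 CGC (Arg): third position 4-fold.
Codon 2 GAA (Glu): third position 2-fold.
Codon 3 ACU (Thr): third position 4-fold.
Codon 4 GUU (Val): third position 4-fold.
Codon 5 AGA (Arg): third position 2-fold.
Codon 6 CCA (Pro): third position 4-fold.
Codon 7 GAG (Glu): third position 2-fold.
Codon 8 CUG (Leu): third position 4-fold.
Codon 9 GUU (Val): third position 4-fold.
Codon 10 CCC (Pro): third position 4-fold.
Four-fold degenerate third positions: 7.

7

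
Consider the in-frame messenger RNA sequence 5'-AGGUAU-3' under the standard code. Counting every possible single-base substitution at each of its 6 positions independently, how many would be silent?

Codon 1 (AGG, Arg): 2 synonymous substitutions.
Codon 2 (UAU, Tyr): 1 synonymous substitution.
Total: 2 + 1 = 3.

3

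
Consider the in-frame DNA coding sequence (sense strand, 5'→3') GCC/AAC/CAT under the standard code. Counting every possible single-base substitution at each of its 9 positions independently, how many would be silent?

Codon 1 (GCC, Ala): 3 synonymous substitutions.
Codon 2 (AAC, Asn): 1 synonymous substitution.
Codon 3 (CAT, His): 1 synonymous substitution.
Total: 3 + 1 + 1 = 5.

5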